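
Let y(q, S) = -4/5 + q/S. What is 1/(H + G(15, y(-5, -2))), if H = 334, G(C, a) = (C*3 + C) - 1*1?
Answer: 1/393 ≈ 0.0025445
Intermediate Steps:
y(q, S) = -⅘ + q/S (y(q, S) = -4*⅕ + q/S = -⅘ + q/S)
G(C, a) = -1 + 4*C (G(C, a) = (3*C + C) - 1 = 4*C - 1 = -1 + 4*C)
1/(H + G(15, y(-5, -2))) = 1/(334 + (-1 + 4*15)) = 1/(334 + (-1 + 60)) = 1/(334 + 59) = 1/393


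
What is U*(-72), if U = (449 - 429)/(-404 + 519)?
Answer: -288/23 ≈ -12.522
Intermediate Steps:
U = 4/23 (U = 20/115 = 20*(1/115) = 4/23 ≈ 0.17391)
U*(-72) = (4/23)*(-72) = -288/23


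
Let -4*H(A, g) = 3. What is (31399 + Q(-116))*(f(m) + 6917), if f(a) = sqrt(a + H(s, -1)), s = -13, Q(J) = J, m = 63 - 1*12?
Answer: 216384511 + 31283*sqrt(201)/2 ≈ 2.1661e+8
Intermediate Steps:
m = 51 (m = 63 - 12 = 51)
H(A, g) = -3/4 (H(A, g) = -1/4*3 = -3/4)
f(a) = sqrt(-3/4 + a) (f(a) = sqrt(a - 3/4) = sqrt(-3/4 + a))
(31399 + Q(-116))*(f(m) + 6917) = (31399 - 116)*(sqrt(-3 + 4*51)/2 + 6917) = 31283*(sqrt(-3 + 204)/2 + 6917) = 31283*(sqrt(201)/2 + 6917) = 31283*(6917 + sqrt(201)/2) = 216384511 + 31283*sqrt(201)/2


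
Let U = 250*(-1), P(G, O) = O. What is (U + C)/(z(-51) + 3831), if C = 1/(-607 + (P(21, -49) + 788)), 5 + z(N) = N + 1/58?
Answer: -956971/14450766 ≈ -0.066223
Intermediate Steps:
z(N) = -289/58 + N (z(N) = -5 + (N + 1/58) = -5 + (1/58 + N) = -289/58 + N)
U = -250
C = 1/132 (C = 1/(-607 + (-49 + 788)) = 1/(-607 + 739) = 1/132 ≈ 0.0075758)
(U + C)/(z(-51) + 3831) = (-250 + 1/132)/((-289/58 - 51) + 3831) = -32999/(132*(-3247/58 + 3831)) = -32999/(132*218951/58) = -32999/132*58/218951 = -956971/14450766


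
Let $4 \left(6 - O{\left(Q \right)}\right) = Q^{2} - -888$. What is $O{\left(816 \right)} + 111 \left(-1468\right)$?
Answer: $-329628$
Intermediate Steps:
$O{\left(Q \right)} = -216 - \frac{Q^{2}}{4}$ ($O{\left(Q \right)} = 6 - \frac{Q^{2} - -888}{4} = 6 - \frac{Q^{2} + 888}{4} = 6 - \frac{888 + Q^{2}}{4} = 6 - \left(222 + \frac{Q^{2}}{4}\right) = -216 - \frac{Q^{2}}{4}$)
$O{\left(816 \right)} + 111 \left(-1468\right) = \left(-216 - \frac{816^{2}}{4}\right) + 111 \left(-1468\right) = \left(-216 - 166464\right) - 162948 = -166680 - 162948 = -329628$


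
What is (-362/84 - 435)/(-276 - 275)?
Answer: 18451/23142 ≈ 0.79729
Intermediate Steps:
(-362/84 - 435)/(-276 - 275) = (-362*1/84 - 435)/(-551) = (-181/42 - 435)*(-1/551) = -18451/42*(-1/551) = 18451/23142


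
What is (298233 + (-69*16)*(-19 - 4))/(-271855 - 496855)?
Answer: -64725/153742 ≈ -0.42100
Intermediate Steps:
(298233 + (-69*16)*(-19 - 4))/(-271855 - 496855) = (298233 - 1104*(-23))/(-768710) = (298233 + 25392)*(-1/768710) = 323625*(-1/768710) = -64725/153742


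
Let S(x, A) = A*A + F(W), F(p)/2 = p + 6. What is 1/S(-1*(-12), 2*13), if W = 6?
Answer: 1/700 ≈ 0.0014286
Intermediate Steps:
F(p) = 12 + 2*p (F(p) = 2*(p + 6) = 2*(6 + p) = 12 + 2*p)
S(x, A) = 24 + A² (S(x, A) = A*A + (12 + 2*6) = A² + (12 + 12) = A² + 24 = 24 + A²)
1/S(-1*(-12), 2*13) = 1/(24 + (2*13)²) = 1/(24 + 26²) = 1/(24 + 676) = 1/700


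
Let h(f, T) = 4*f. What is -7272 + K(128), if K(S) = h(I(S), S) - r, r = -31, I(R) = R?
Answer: -6729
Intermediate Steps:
K(S) = 31 + 4*S (K(S) = 4*S - 1*(-31) = 4*S + 31 = 31 + 4*S)
-7272 + K(128) = -7272 + (31 + 4*128) = -7272 + (31 + 512) = -7272 + 543 = -6729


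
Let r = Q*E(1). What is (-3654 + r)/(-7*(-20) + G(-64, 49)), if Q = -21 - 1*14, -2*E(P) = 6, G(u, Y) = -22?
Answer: -3549/118 ≈ -30.076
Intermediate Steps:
E(P) = -3 (E(P) = -½*6 = -3)
Q = -35 (Q = -21 - 14 = -35)
r = 105 (r = -35*(-3) = 105)
(-3654 + r)/(-7*(-20) + G(-64, 49)) = (-3654 + 105)/(-7*(-20) - 22) = -3549/(140 - 22) = -3549/118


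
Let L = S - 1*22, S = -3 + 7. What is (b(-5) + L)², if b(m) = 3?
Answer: 225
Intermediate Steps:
S = 4
L = -18 (L = 4 - 1*22 = 4 - 22 = -18)
(b(-5) + L)² = (3 - 18)² = (-15)² = 225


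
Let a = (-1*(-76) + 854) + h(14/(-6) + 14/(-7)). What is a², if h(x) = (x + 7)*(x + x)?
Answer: 66618244/81 ≈ 8.2245e+5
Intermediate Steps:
h(x) = 2*x*(7 + x) (h(x) = (7 + x)*(2*x) = 2*x*(7 + x))
a = 8162/9 (a = (-1*(-76) + 854) + 2*(14/(-6) + 14/(-7))*(7 + (14/(-6) + 14/(-7))) = (76 + 854) + 2*(14*(-⅙) + 14*(-⅐))*(7 + (14*(-⅙) + 14*(-⅐))) = 930 + 2*(-7/3 - 2)*(7 + (-7/3 - 2)) = 930 + 2*(-13/3)*(7 - 13/3) = 930 + 2*(-13/3)*(8/3) = 930 - 208/9 = 8162/9 ≈ 906.89)
a² = (8162/9)² = 66618244/81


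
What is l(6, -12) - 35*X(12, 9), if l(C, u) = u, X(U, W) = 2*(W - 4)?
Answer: -362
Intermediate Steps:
X(U, W) = -8 + 2*W (X(U, W) = 2*(-4 + W) = -8 + 2*W)
l(6, -12) - 35*X(12, 9) = -12 - 35*(-8 + 2*9) = -12 - 35*(-8 + 18) = -12 - 35*10 = -12 - 350 = -362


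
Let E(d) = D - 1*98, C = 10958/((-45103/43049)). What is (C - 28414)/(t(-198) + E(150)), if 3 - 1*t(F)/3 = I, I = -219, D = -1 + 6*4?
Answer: -1753287584/26655873 ≈ -65.775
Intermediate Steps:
D = 23 (D = -1 + 24 = 23)
C = -471730942/45103 (C = 10958/((-45103*1/43049)) = 10958/(-45103/43049) = 10958*(-43049/45103) = -471730942/45103 ≈ -10459.)
E(d) = -75 (E(d) = 23 - 1*98 = 23 - 98 = -75)
t(F) = 666 (t(F) = 9 - 3*(-219) = 9 + 657 = 666)
(C - 28414)/(t(-198) + E(150)) = (-471730942/45103 - 28414)/(666 - 75) = -1753287584/45103/591 = -1753287584/45103*1/591 = -1753287584/26655873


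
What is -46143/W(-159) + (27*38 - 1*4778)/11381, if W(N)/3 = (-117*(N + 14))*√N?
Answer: -3752/11381 + 1709*I*√159/299715 ≈ -0.32967 + 0.0719*I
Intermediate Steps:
W(N) = 3*√N*(-1638 - 117*N) (W(N) = 3*((-117*(N + 14))*√N) = 3*((-117*(14 + N))*√N) = 3*((-1638 - 117*N)*√N) = 3*(√N*(-1638 - 117*N)) = 3*√N*(-1638 - 117*N))
-46143/W(-159) + (27*38 - 1*4778)/11381 = -46143*(-I*√159/(55809*(-14 - 1*(-159)))) + (27*38 - 1*4778)/11381 = -46143*(-I*√159/(55809*(-14 + 159))) + (1026 - 4778)*(1/11381) = -46143*(-I*√159/8092305) - 3752*1/11381 = -46143*(-I*√159/8092305) - 3752/11381 = -(-1709)*I*√159/299715 - 3752/11381 = 1709*I*√159/299715 - 3752/11381 = -3752/11381 + 1709*I*√159/299715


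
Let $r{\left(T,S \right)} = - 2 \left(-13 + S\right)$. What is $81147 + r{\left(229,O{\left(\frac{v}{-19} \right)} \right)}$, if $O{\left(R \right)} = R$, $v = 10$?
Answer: $\frac{1542307}{19} \approx 81174.0$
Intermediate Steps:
$r{\left(T,S \right)} = 26 - 2 S$
$81147 + r{\left(229,O{\left(\frac{v}{-19} \right)} \right)} = 81147 + \left(26 - 2 \frac{10}{-19}\right) = 81147 + \left(26 - 2 \cdot 10 \left(- \frac{1}{19}\right)\right) = 81147 + \left(26 - - \frac{20}{19}\right) = 81147 + \left(26 + \frac{20}{19}\right) = 81147 + \frac{514}{19} = \frac{1542307}{19}$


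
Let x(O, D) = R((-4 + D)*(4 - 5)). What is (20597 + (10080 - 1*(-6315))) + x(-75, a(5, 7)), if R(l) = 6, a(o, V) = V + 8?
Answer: 36998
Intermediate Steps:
a(o, V) = 8 + V
x(O, D) = 6
(20597 + (10080 - 1*(-6315))) + x(-75, a(5, 7)) = (20597 + (10080 - 1*(-6315))) + 6 = (20597 + (10080 + 6315)) + 6 = (20597 + 16395) + 6 = 36992 + 6 = 36998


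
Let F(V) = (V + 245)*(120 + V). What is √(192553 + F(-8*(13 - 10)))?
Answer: √213769 ≈ 462.35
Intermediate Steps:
F(V) = (120 + V)*(245 + V) (F(V) = (245 + V)*(120 + V) = (120 + V)*(245 + V))
√(192553 + F(-8*(13 - 10))) = √(192553 + (29400 + (-8*(13 - 10))² + 365*(-8*(13 - 10)))) = √(192553 + (29400 + (-8*3)² + 365*(-8*3))) = √(192553 + (29400 + (-24)² + 365*(-24))) = √(192553 + (29400 + 576 - 8760)) = √(192553 + 21216) = √213769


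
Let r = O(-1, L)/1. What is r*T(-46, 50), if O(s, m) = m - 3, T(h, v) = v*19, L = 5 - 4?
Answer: -1900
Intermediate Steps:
L = 1
T(h, v) = 19*v
O(s, m) = -3 + m
r = -2 (r = (-3 + 1)/1 = -2*1 = -2)
r*T(-46, 50) = -38*50 = -2*950 = -1900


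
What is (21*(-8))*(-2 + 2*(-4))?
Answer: 1680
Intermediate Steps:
(21*(-8))*(-2 + 2*(-4)) = -168*(-2 - 8) = -168*(-10) = 1680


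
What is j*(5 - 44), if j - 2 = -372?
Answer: 14430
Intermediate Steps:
j = -370 (j = 2 - 372 = -370)
j*(5 - 44) = -370*(5 - 44) = -370*(-39) = 14430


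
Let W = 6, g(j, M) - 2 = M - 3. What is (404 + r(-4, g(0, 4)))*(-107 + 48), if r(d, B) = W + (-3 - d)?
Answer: -24249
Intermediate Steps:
g(j, M) = -1 + M (g(j, M) = 2 + (M - 3) = 2 + (-3 + M) = -1 + M)
r(d, B) = 3 - d (r(d, B) = 6 + (-3 - d) = 3 - d)
(404 + r(-4, g(0, 4)))*(-107 + 48) = (404 + (3 - 1*(-4)))*(-107 + 48) = (404 + (3 + 4))*(-59) = (404 + 7)*(-59) = 411*(-59) = -24249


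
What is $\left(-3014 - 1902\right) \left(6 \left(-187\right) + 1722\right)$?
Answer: $-2949600$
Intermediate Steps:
$\left(-3014 - 1902\right) \left(6 \left(-187\right) + 1722\right) = - 4916 \left(-1122 + 1722\right) = \left(-4916\right) 600 = -2949600$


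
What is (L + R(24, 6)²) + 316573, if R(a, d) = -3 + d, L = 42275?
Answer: 358857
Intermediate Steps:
(L + R(24, 6)²) + 316573 = (42275 + (-3 + 6)²) + 316573 = (42275 + 3²) + 316573 = (42275 + 9) + 316573 = 42284 + 316573 = 358857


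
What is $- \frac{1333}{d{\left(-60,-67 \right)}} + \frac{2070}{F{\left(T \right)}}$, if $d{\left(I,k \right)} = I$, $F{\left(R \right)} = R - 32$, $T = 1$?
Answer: $- \frac{82877}{1860} \approx -44.557$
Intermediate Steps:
$F{\left(R \right)} = -32 + R$
$- \frac{1333}{d{\left(-60,-67 \right)}} + \frac{2070}{F{\left(T \right)}} = - \frac{1333}{-60} + \frac{2070}{-32 + 1} = \left(-1333\right) \left(- \frac{1}{60}\right) + \frac{2070}{-31} = \frac{1333}{60} + 2070 \left(- \frac{1}{31}\right) = \frac{1333}{60} - \frac{2070}{31} = - \frac{82877}{1860}$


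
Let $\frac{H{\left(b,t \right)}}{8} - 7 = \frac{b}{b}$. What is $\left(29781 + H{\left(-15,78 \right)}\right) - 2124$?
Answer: $27721$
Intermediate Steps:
$H{\left(b,t \right)} = 64$ ($H{\left(b,t \right)} = 56 + 8 \frac{b}{b} = 56 + 8 \cdot 1 = 56 + 8 = 64$)
$\left(29781 + H{\left(-15,78 \right)}\right) - 2124 = \left(29781 + 64\right) - 2124 = 29845 - 2124 = 27721$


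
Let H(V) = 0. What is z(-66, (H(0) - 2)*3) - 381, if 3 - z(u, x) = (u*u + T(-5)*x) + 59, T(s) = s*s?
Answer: -4643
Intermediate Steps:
T(s) = s²
z(u, x) = -56 - u² - 25*x (z(u, x) = 3 - ((u*u + (-5)²*x) + 59) = 3 - ((u² + 25*x) + 59) = 3 - (59 + u² + 25*x) = 3 + (-59 - u² - 25*x) = -56 - u² - 25*x)
z(-66, (H(0) - 2)*3) - 381 = (-56 - 1*(-66)² - 25*(0 - 2)*3) - 381 = (-56 - 1*4356 - (-50)*3) - 381 = (-56 - 4356 - 25*(-6)) - 381 = (-56 - 4356 + 150) - 381 = -4262 - 381 = -4643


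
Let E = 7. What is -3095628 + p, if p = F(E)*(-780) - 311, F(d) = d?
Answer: -3101399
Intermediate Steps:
p = -5771 (p = 7*(-780) - 311 = -5460 - 311 = -5771)
-3095628 + p = -3095628 - 5771 = -3101399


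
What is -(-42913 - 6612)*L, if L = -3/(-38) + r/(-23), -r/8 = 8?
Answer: 123862025/874 ≈ 1.4172e+5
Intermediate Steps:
r = -64 (r = -8*8 = -64)
L = 2501/874 (L = -3/(-38) - 64/(-23) = -3*(-1/38) - 64*(-1/23) = 3/38 + 64/23 = 2501/874 ≈ 2.8616)
-(-42913 - 6612)*L = -(-42913 - 6612)*2501/874 = -(-49525)*2501/874 = -1*(-123862025/874) = 123862025/874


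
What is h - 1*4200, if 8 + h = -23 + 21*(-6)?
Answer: -4357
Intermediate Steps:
h = -157 (h = -8 + (-23 + 21*(-6)) = -8 + (-23 - 126) = -8 - 149 = -157)
h - 1*4200 = -157 - 1*4200 = -157 - 4200 = -4357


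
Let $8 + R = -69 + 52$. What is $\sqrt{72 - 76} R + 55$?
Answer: $55 - 50 i \approx 55.0 - 50.0 i$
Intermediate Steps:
$R = -25$ ($R = -8 + \left(-69 + 52\right) = -8 - 17 = -25$)
$\sqrt{72 - 76} R + 55 = \sqrt{72 - 76} \left(-25\right) + 55 = \sqrt{-4} \left(-25\right) + 55 = 2 i \left(-25\right) + 55 = - 50 i + 55 = 55 - 50 i$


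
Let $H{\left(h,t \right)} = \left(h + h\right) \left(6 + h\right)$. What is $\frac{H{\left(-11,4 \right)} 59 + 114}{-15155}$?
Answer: $- \frac{6604}{15155} \approx -0.43576$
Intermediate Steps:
$H{\left(h,t \right)} = 2 h \left(6 + h\right)$
$\frac{H{\left(-11,4 \right)} 59 + 114}{-15155} = \frac{2 \left(-11\right) \left(6 - 11\right) 59 + 114}{-15155} = \left(2 \left(-11\right) \left(-5\right) 59 + 114\right) \left(- \frac{1}{15155}\right) = \left(110 \cdot 59 + 114\right) \left(- \frac{1}{15155}\right) = \left(6490 + 114\right) \left(- \frac{1}{15155}\right) = 6604 \left(- \frac{1}{15155}\right) = - \frac{6604}{15155}$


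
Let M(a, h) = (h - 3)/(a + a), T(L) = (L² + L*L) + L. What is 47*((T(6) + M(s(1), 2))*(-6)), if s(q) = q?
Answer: -21855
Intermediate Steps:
T(L) = L + 2*L² (T(L) = (L² + L²) + L = 2*L² + L = L + 2*L²)
M(a, h) = (-3 + h)/(2*a) (M(a, h) = (-3 + h)/((2*a)) = (-3 + h)*(1/(2*a)) = (-3 + h)/(2*a))
47*((T(6) + M(s(1), 2))*(-6)) = 47*((6*(1 + 2*6) + (½)*(-3 + 2)/1)*(-6)) = 47*((6*(1 + 12) + (½)*1*(-1))*(-6)) = 47*((6*13 - ½)*(-6)) = 47*((78 - ½)*(-6)) = 47*((155/2)*(-6)) = 47*(-465) = -21855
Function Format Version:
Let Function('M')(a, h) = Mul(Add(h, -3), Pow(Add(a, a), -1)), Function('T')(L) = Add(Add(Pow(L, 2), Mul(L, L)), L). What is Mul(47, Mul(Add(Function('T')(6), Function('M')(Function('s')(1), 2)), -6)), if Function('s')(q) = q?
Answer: -21855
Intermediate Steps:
Function('T')(L) = Add(L, Mul(2, Pow(L, 2))) (Function('T')(L) = Add(Add(Pow(L, 2), Pow(L, 2)), L) = Add(Mul(2, Pow(L, 2)), L) = Add(L, Mul(2, Pow(L, 2))))
Function('M')(a, h) = Mul(Rational(1, 2), Pow(a, -1), Add(-3, h)) (Function('M')(a, h) = Mul(Add(-3, h), Pow(Mul(2, a), -1)) = Mul(Add(-3, h), Mul(Rational(1, 2), Pow(a, -1))) = Mul(Rational(1, 2), Pow(a, -1), Add(-3, h)))
Mul(47, Mul(Add(Function('T')(6), Function('M')(Function('s')(1), 2)), -6)) = Mul(47, Mul(Add(Mul(6, Add(1, Mul(2, 6))), Mul(Rational(1, 2), Pow(1, -1), Add(-3, 2))), -6)) = Mul(47, Mul(Add(Mul(6, Add(1, 12)), Mul(Rational(1, 2), 1, -1)), -6)) = Mul(47, Mul(Add(Mul(6, 13), Rational(-1, 2)), -6)) = Mul(47, Mul(Add(78, Rational(-1, 2)), -6)) = Mul(47, Mul(Rational(155, 2), -6)) = Mul(47, -465) = -21855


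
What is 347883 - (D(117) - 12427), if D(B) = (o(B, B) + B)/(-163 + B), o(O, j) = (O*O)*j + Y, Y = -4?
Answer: 9087993/23 ≈ 3.9513e+5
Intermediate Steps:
o(O, j) = -4 + j*O² (o(O, j) = (O*O)*j - 4 = O²*j - 4 = j*O² - 4 = -4 + j*O²)
D(B) = (-4 + B + B³)/(-163 + B) (D(B) = ((-4 + B*B²) + B)/(-163 + B) = ((-4 + B³) + B)/(-163 + B) = (-4 + B + B³)/(-163 + B))
347883 - (D(117) - 12427) = 347883 - ((-4 + 117 + 117³)/(-163 + 117) - 12427) = 347883 - ((-4 + 117 + 1601613)/(-46) - 12427) = 347883 - (-1/46*1601726 - 12427) = 347883 - (-800863/23 - 12427) = 347883 - 1*(-1086684/23) = 347883 + 1086684/23 = 9087993/23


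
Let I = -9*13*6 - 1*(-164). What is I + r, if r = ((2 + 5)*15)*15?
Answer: 1037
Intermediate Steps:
I = -538 (I = -117*6 + 164 = -702 + 164 = -538)
r = 1575 (r = (7*15)*15 = 105*15 = 1575)
I + r = -538 + 1575 = 1037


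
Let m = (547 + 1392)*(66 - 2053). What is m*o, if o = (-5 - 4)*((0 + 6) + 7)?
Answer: 450776781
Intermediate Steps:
m = -3852793 (m = 1939*(-1987) = -3852793)
o = -117 (o = -9*(6 + 7) = -9*13 = -117)
m*o = -3852793*(-117) = 450776781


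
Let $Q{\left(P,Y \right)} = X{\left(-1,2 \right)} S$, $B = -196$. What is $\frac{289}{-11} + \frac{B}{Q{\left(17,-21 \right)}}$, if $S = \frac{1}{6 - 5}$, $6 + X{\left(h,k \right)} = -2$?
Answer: $- \frac{39}{22} \approx -1.7727$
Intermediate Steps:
$X{\left(h,k \right)} = -8$ ($X{\left(h,k \right)} = -6 - 2 = -8$)
$S = 1$ ($S = 1^{-1} = 1$)
$Q{\left(P,Y \right)} = -8$ ($Q{\left(P,Y \right)} = \left(-8\right) 1 = -8$)
$\frac{289}{-11} + \frac{B}{Q{\left(17,-21 \right)}} = \frac{289}{-11} - \frac{196}{-8} = 289 \left(- \frac{1}{11}\right) - - \frac{49}{2} = - \frac{289}{11} + \frac{49}{2} = - \frac{39}{22}$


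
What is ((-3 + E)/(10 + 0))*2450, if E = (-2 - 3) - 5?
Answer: -3185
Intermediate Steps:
E = -10 (E = -5 - 5 = -10)
((-3 + E)/(10 + 0))*2450 = ((-3 - 10)/(10 + 0))*2450 = -13/10*2450 = -3185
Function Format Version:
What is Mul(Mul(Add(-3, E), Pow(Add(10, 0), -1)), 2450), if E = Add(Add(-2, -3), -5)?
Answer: -3185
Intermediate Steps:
E = -10 (E = Add(-5, -5) = -10)
Mul(Mul(Add(-3, E), Pow(Add(10, 0), -1)), 2450) = Mul(Mul(Add(-3, -10), Pow(Add(10, 0), -1)), 2450) = Mul(Mul(-13, Pow(10, -1)), 2450) = Mul(Mul(-13, Rational(1, 10)), 2450) = Mul(Rational(-13, 10), 2450) = -3185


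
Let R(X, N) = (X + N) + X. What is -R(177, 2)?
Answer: -356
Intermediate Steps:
R(X, N) = N + 2*X (R(X, N) = (N + X) + X = N + 2*X)
-R(177, 2) = -(2 + 2*177) = -(2 + 354) = -1*356 = -356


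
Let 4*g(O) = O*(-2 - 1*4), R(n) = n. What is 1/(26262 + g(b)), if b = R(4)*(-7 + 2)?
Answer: 1/26292 ≈ 3.8034e-5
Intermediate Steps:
b = -20 (b = 4*(-7 + 2) = 4*(-5) = -20)
g(O) = -3*O/2 (g(O) = (O*(-2 - 1*4))/4 = (O*(-2 - 4))/4 = (O*(-6))/4 = (-6*O)/4 = -3*O/2)
1/(26262 + g(b)) = 1/(26262 - 3/2*(-20)) = 1/(26262 + 30) = 1/26292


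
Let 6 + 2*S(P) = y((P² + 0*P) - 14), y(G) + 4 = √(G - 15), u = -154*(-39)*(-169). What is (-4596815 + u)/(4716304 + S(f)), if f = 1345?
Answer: -3781009071553/3177639400736 + 297426937*√161/22243475805152 ≈ -1.1897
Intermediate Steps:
u = -1015014 (u = 6006*(-169) = -1015014)
y(G) = -4 + √(-15 + G) (y(G) = -4 + √(G - 15) = -4 + √(-15 + G))
S(P) = -5 + √(-29 + P²)/2 (S(P) = -3 + (-4 + √(-15 + ((P² + 0*P) - 14)))/2 = -3 + (-4 + √(-15 + ((P² + 0) - 14)))/2 = -3 + (-4 + √(-15 + (P² - 14)))/2 = -3 + (-4 + √(-15 + (-14 + P²)))/2 = -3 + (-4 + √(-29 + P²))/2 = -3 + (-2 + √(-29 + P²)/2) = -5 + √(-29 + P²)/2)
(-4596815 + u)/(4716304 + S(f)) = (-4596815 - 1015014)/(4716304 + (-5 + √(-29 + 1345²)/2)) = -5611829/(4716304 + (-5 + √(-29 + 1809025)/2)) = -5611829/(4716304 + (-5 + √1808996/2)) = -5611829/(4716304 + (-5 + (106*√161)/2)) = -5611829/(4716304 + (-5 + 53*√161)) = -5611829/(4716299 + 53*√161)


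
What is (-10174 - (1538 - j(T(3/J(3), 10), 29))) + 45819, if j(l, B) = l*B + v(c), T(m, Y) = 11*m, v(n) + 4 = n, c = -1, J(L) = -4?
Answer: 135451/4 ≈ 33863.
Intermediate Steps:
v(n) = -4 + n
j(l, B) = -5 + B*l (j(l, B) = l*B + (-4 - 1) = B*l - 5 = -5 + B*l)
(-10174 - (1538 - j(T(3/J(3), 10), 29))) + 45819 = (-10174 - (1538 - (-5 + 29*(11*(3/(-4)))))) + 45819 = (-10174 - (1538 - (-5 + 29*(11*(3*(-¼)))))) + 45819 = (-10174 - (1538 - (-5 + 29*(11*(-¾))))) + 45819 = (-10174 - (1538 - (-5 + 29*(-33/4)))) + 45819 = (-10174 - (1538 - (-5 - 957/4))) + 45819 = (-10174 - (1538 - 1*(-977/4))) + 45819 = (-10174 - (1538 + 977/4)) + 45819 = (-10174 - 1*7129/4) + 45819 = (-10174 - 7129/4) + 45819 = -47825/4 + 45819 = 135451/4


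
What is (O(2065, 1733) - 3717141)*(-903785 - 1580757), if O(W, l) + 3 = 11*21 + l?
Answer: 9230520747560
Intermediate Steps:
O(W, l) = 228 + l (O(W, l) = -3 + (11*21 + l) = -3 + (231 + l) = 228 + l)
(O(2065, 1733) - 3717141)*(-903785 - 1580757) = ((228 + 1733) - 3717141)*(-903785 - 1580757) = (1961 - 3717141)*(-2484542) = -3715180*(-2484542) = 9230520747560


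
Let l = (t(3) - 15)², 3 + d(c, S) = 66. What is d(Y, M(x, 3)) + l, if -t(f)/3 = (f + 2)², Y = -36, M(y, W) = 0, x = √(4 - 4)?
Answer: 8163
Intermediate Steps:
x = 0 (x = √0 = 0)
d(c, S) = 63 (d(c, S) = -3 + 66 = 63)
t(f) = -3*(2 + f)² (t(f) = -3*(f + 2)² = -3*(2 + f)²)
l = 8100 (l = (-3*(2 + 3)² - 15)² = (-3*5² - 15)² = (-3*25 - 15)² = (-75 - 15)² = (-90)² = 8100)
d(Y, M(x, 3)) + l = 63 + 8100 = 8163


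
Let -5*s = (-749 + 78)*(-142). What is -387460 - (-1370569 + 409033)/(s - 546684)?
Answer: -548006842300/1414351 ≈ -3.8746e+5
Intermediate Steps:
s = -95282/5 (s = -(-749 + 78)*(-142)/5 = -(-671)*(-142)/5 = -⅕*95282 = -95282/5 ≈ -19056.)
-387460 - (-1370569 + 409033)/(s - 546684) = -387460 - (-1370569 + 409033)/(-95282/5 - 546684) = -387460 - (-961536)/(-2828702/5) = -387460 - (-961536)*(-5)/2828702 = -387460 - 1*2403840/1414351 = -387460 - 2403840/1414351 = -548006842300/1414351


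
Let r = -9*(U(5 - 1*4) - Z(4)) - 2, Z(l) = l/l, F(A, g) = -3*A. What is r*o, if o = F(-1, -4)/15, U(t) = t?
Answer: -2/5 ≈ -0.40000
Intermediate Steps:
Z(l) = 1
o = 1/5 (o = -3*(-1)/15 = 3*(1/15) = 1/5 ≈ 0.20000)
r = -2 (r = -9*((5 - 1*4) - 1*1) - 2 = -9*((5 - 4) - 1) - 2 = -9*(1 - 1) - 2 = -9*0 - 2 = 0 - 2 = -2)
r*o = -2*1/5 = -2/5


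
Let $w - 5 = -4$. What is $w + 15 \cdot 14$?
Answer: $211$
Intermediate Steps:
$w = 1$ ($w = 5 - 4 = 1$)
$w + 15 \cdot 14 = 1 + 15 \cdot 14 = 1 + 210 = 211$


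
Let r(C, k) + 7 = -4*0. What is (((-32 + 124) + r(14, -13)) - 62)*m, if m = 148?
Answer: 3404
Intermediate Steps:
r(C, k) = -7 (r(C, k) = -7 - 4*0 = -7 + 0 = -7)
(((-32 + 124) + r(14, -13)) - 62)*m = (((-32 + 124) - 7) - 62)*148 = ((92 - 7) - 62)*148 = (85 - 62)*148 = 23*148 = 3404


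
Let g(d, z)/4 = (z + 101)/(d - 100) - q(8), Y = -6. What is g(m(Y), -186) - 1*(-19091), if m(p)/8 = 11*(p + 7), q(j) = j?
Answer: 57262/3 ≈ 19087.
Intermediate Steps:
m(p) = 616 + 88*p (m(p) = 8*(11*(p + 7)) = 8*(11*(7 + p)) = 8*(77 + 11*p) = 616 + 88*p)
g(d, z) = -32 + 4*(101 + z)/(-100 + d) (g(d, z) = 4*((z + 101)/(d - 100) - 1*8) = 4*((101 + z)/(-100 + d) - 8) = 4*(-8 + (101 + z)/(-100 + d)) = -32 + 4*(101 + z)/(-100 + d))
g(m(Y), -186) - 1*(-19091) = 4*(901 - 186 - 8*(616 + 88*(-6)))/(-100 + (616 + 88*(-6))) - 1*(-19091) = 4*(901 - 186 - 8*(616 - 528))/(-100 + (616 - 528)) + 19091 = 4*(901 - 186 - 8*88)/(-100 + 88) + 19091 = 4*(901 - 186 - 704)/(-12) + 19091 = 4*(-1/12)*11 + 19091 = -11/3 + 19091 = 57262/3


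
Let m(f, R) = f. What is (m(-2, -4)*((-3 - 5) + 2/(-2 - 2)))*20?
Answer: 340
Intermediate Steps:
(m(-2, -4)*((-3 - 5) + 2/(-2 - 2)))*20 = -2*((-3 - 5) + 2/(-2 - 2))*20 = -2*(-8 + 2/(-4))*20 = -2*(-8 + 2*(-¼))*20 = -2*(-8 - ½)*20 = -2*(-17/2)*20 = 17*20 = 340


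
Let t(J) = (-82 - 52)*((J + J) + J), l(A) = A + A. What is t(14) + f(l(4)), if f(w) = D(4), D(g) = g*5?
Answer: -5608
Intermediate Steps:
l(A) = 2*A
t(J) = -402*J (t(J) = -134*(2*J + J) = -402*J)
D(g) = 5*g
f(w) = 20 (f(w) = 5*4 = 20)
t(14) + f(l(4)) = -402*14 + 20 = -5628 + 20 = -5608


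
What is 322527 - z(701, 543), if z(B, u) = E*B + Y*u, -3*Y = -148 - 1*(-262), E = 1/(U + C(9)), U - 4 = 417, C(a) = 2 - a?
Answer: 142067953/414 ≈ 3.4316e+5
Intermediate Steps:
U = 421 (U = 4 + 417 = 421)
E = 1/414 (E = 1/(421 + (2 - 1*9)) = 1/(421 + (2 - 9)) = 1/(421 - 7) = 1/414 ≈ 0.0024155)
Y = -38 (Y = -(-148 - 1*(-262))/3 = -(-148 + 262)/3 = -⅓*114 = -38)
z(B, u) = -38*u + B/414 (z(B, u) = B/414 - 38*u = -38*u + B/414)
322527 - z(701, 543) = 322527 - (-38*543 + (1/414)*701) = 322527 - (-20634 + 701/414) = 322527 - 1*(-8541775/414) = 322527 + 8541775/414 = 142067953/414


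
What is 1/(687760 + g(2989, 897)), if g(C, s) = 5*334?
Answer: 1/689430 ≈ 1.4505e-6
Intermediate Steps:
g(C, s) = 1670
1/(687760 + g(2989, 897)) = 1/(687760 + 1670) = 1/689430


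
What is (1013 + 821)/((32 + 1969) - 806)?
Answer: 1834/1195 ≈ 1.5347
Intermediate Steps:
(1013 + 821)/((32 + 1969) - 806) = 1834/(2001 - 806) = 1834/1195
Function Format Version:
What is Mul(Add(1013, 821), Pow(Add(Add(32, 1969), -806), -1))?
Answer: Rational(1834, 1195) ≈ 1.5347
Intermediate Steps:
Mul(Add(1013, 821), Pow(Add(Add(32, 1969), -806), -1)) = Mul(1834, Pow(Add(2001, -806), -1)) = Mul(1834, Pow(1195, -1)) = Mul(1834, Rational(1, 1195)) = Rational(1834, 1195)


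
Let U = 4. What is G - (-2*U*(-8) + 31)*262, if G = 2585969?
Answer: 2561079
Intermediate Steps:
G - (-2*U*(-8) + 31)*262 = 2585969 - (-2*4*(-8) + 31)*262 = 2585969 - (-8*(-8) + 31)*262 = 2585969 - (64 + 31)*262 = 2585969 - 95*262 = 2585969 - 1*24890 = 2585969 - 24890 = 2561079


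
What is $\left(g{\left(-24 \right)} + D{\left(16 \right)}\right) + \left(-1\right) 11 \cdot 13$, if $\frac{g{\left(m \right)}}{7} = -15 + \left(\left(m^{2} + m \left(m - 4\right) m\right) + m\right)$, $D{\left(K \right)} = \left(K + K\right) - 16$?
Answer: $-109264$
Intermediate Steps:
$D{\left(K \right)} = -16 + 2 K$ ($D{\left(K \right)} = 2 K - 16 = -16 + 2 K$)
$g{\left(m \right)} = -105 + 7 m + 7 m^{2} + 7 m^{2} \left(-4 + m\right)$ ($g{\left(m \right)} = 7 \left(-15 + \left(\left(m^{2} + m \left(m - 4\right) m\right) + m\right)\right) = 7 \left(-15 + \left(\left(m^{2} + m \left(-4 + m\right) m\right) + m\right)\right) = 7 \left(-15 + \left(\left(m^{2} + m^{2} \left(-4 + m\right)\right) + m\right)\right) = 7 \left(-15 + \left(m + m^{2} + m^{2} \left(-4 + m\right)\right)\right) = 7 \left(-15 + m + m^{2} + m^{2} \left(-4 + m\right)\right) = -105 + 7 m + 7 m^{2} + 7 m^{2} \left(-4 + m\right)$)
$\left(g{\left(-24 \right)} + D{\left(16 \right)}\right) + \left(-1\right) 11 \cdot 13 = \left(\left(-105 - 21 \left(-24\right)^{2} + 7 \left(-24\right) + 7 \left(-24\right)^{3}\right) + \left(-16 + 2 \cdot 16\right)\right) + \left(-1\right) 11 \cdot 13 = \left(\left(-105 - 12096 - 168 + 7 \left(-13824\right)\right) + \left(-16 + 32\right)\right) - 143 = \left(\left(-105 - 12096 - 168 - 96768\right) + 16\right) - 143 = \left(-109137 + 16\right) - 143 = -109121 - 143 = -109264$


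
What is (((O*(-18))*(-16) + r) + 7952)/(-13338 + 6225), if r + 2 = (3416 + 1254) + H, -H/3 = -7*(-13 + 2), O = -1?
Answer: -12101/7113 ≈ -1.7013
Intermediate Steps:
H = -231 (H = -(-21)*(-13 + 2) = -(-21)*(-11) = -3*77 = -231)
r = 4437 (r = -2 + ((3416 + 1254) - 231) = -2 + (4670 - 231) = -2 + 4439 = 4437)
(((O*(-18))*(-16) + r) + 7952)/(-13338 + 6225) = ((-1*(-18)*(-16) + 4437) + 7952)/(-13338 + 6225) = ((18*(-16) + 4437) + 7952)/(-7113) = ((-288 + 4437) + 7952)*(-1/7113) = (4149 + 7952)*(-1/7113) = 12101*(-1/7113) = -12101/7113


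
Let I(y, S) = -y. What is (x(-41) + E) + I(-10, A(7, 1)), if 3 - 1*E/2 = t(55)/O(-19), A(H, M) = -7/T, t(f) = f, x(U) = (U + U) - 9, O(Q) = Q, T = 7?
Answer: -1315/19 ≈ -69.211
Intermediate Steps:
x(U) = -9 + 2*U (x(U) = 2*U - 9 = -9 + 2*U)
A(H, M) = -1 (A(H, M) = -7/7 = -7*1/7 = -1)
E = 224/19 (E = 6 - 110/(-19) = 6 - 110*(-1)/19 = 6 - 2*(-55/19) = 6 + 110/19 = 224/19 ≈ 11.789)
(x(-41) + E) + I(-10, A(7, 1)) = ((-9 + 2*(-41)) + 224/19) - 1*(-10) = ((-9 - 82) + 224/19) + 10 = (-91 + 224/19) + 10 = -1505/19 + 10 = -1315/19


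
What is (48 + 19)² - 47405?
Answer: -42916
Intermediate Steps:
(48 + 19)² - 47405 = 67² - 47405 = 4489 - 47405 = -42916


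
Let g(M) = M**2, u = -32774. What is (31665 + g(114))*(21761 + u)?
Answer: -491851593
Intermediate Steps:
(31665 + g(114))*(21761 + u) = (31665 + 114**2)*(21761 - 32774) = (31665 + 12996)*(-11013) = 44661*(-11013) = -491851593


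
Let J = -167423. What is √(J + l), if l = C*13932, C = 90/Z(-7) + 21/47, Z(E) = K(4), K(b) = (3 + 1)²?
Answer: I*√731890862/94 ≈ 287.8*I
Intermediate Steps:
K(b) = 16 (K(b) = 4² = 16)
Z(E) = 16
C = 2283/376 (C = 90/16 + 21/47 = 90*(1/16) + 21*(1/47) = 45/8 + 21/47 = 2283/376 ≈ 6.0718)
l = 7951689/94 (l = (2283/376)*13932 = 7951689/94 ≈ 84592.)
√(J + l) = √(-167423 + 7951689/94) = √(-7786073/94) = I*√731890862/94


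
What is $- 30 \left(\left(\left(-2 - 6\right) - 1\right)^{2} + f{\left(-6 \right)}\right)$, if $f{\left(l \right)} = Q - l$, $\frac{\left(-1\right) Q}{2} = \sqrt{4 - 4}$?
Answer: $-2610$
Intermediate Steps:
$Q = 0$ ($Q = - 2 \sqrt{4 - 4} = - 2 \sqrt{0} = \left(-2\right) 0 = 0$)
$f{\left(l \right)} = - l$ ($f{\left(l \right)} = 0 - l = - l$)
$- 30 \left(\left(\left(-2 - 6\right) - 1\right)^{2} + f{\left(-6 \right)}\right) = - 30 \left(\left(\left(-2 - 6\right) - 1\right)^{2} - -6\right) = - 30 \left(\left(\left(-2 - 6\right) - 1\right)^{2} + 6\right) = - 30 \left(\left(-8 - 1\right)^{2} + 6\right) = - 30 \left(\left(-9\right)^{2} + 6\right) = - 30 \left(81 + 6\right) = \left(-30\right) 87 = -2610$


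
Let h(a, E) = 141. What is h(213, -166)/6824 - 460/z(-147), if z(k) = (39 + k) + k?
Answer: 634999/348024 ≈ 1.8246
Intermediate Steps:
z(k) = 39 + 2*k
h(213, -166)/6824 - 460/z(-147) = 141/6824 - 460/(39 + 2*(-147)) = 141*(1/6824) - 460/(39 - 294) = 141/6824 - 460/(-255) = 141/6824 - 460*(-1/255) = 141/6824 + 92/51 = 634999/348024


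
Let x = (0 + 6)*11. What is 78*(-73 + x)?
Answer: -546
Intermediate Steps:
x = 66 (x = 6*11 = 66)
78*(-73 + x) = 78*(-73 + 66) = 78*(-7) = -546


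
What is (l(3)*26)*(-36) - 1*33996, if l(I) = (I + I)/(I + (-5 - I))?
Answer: -164364/5 ≈ -32873.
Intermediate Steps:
l(I) = -2*I/5 (l(I) = (2*I)/(-5) = (2*I)*(-⅕) = -2*I/5)
(l(3)*26)*(-36) - 1*33996 = (-⅖*3*26)*(-36) - 1*33996 = -6/5*26*(-36) - 33996 = -156/5*(-36) - 33996 = 5616/5 - 33996 = -164364/5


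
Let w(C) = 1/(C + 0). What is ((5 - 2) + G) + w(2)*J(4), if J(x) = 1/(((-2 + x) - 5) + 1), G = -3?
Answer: -¼ ≈ -0.25000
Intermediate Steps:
w(C) = 1/C
J(x) = 1/(-6 + x) (J(x) = 1/((-7 + x) + 1) = 1/(-6 + x))
((5 - 2) + G) + w(2)*J(4) = ((5 - 2) - 3) + 1/(2*(-6 + 4)) = (3 - 3) + (½)/(-2) = 0 + (½)*(-½) = 0 - ¼ = -¼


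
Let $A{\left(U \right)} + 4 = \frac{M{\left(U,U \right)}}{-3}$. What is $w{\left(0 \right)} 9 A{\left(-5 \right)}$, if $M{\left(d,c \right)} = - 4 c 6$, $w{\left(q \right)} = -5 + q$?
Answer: $1980$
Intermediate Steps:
$M{\left(d,c \right)} = - 24 c$
$A{\left(U \right)} = -4 + 8 U$ ($A{\left(U \right)} = -4 + \frac{\left(-24\right) U}{-3} = -4 + - 24 U \left(- \frac{1}{3}\right) = -4 + 8 U$)
$w{\left(0 \right)} 9 A{\left(-5 \right)} = \left(-5 + 0\right) 9 \left(-4 + 8 \left(-5\right)\right) = \left(-5\right) 9 \left(-4 - 40\right) = \left(-45\right) \left(-44\right) = 1980$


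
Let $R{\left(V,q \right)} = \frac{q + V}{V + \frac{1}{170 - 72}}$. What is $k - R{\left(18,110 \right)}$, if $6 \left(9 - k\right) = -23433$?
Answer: $\frac{13793097}{3530} \approx 3907.4$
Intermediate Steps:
$k = \frac{7829}{2}$ ($k = 9 - - \frac{7811}{2} = 9 + \frac{7811}{2} = \frac{7829}{2} \approx 3914.5$)
$R{\left(V,q \right)} = \frac{V + q}{\frac{1}{98} + V}$ ($R{\left(V,q \right)} = \frac{V + q}{V + \frac{1}{98}} = \frac{V + q}{\frac{1}{98} + V}$)
$k - R{\left(18,110 \right)} = \frac{7829}{2} - \frac{98 \left(18 + 110\right)}{1 + 98 \cdot 18} = \frac{7829}{2} - 98 \frac{1}{1 + 1764} \cdot 128 = \frac{7829}{2} - 98 \cdot \frac{1}{1765} \cdot 128 = \frac{7829}{2} - \frac{12544}{1765} = \frac{13793097}{3530}$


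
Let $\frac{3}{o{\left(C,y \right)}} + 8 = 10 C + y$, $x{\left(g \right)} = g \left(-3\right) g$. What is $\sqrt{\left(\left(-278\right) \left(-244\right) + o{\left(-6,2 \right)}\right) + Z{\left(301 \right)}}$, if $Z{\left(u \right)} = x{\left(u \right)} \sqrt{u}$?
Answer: $\frac{\sqrt{32830666 - 131552652 \sqrt{301}}}{22} \approx 2155.9 i$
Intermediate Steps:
$x{\left(g \right)} = - 3 g^{2}$ ($x{\left(g \right)} = - 3 g g = - 3 g^{2}$)
$Z{\left(u \right)} = - 3 u^{\frac{5}{2}}$ ($Z{\left(u \right)} = - 3 u^{2} \sqrt{u} = - 3 u^{\frac{5}{2}}$)
$o{\left(C,y \right)} = \frac{3}{-8 + y + 10 C}$ ($o{\left(C,y \right)} = \frac{3}{-8 + \left(10 C + y\right)} = \frac{3}{-8 + \left(y + 10 C\right)} = \frac{3}{-8 + y + 10 C}$)
$\sqrt{\left(\left(-278\right) \left(-244\right) + o{\left(-6,2 \right)}\right) + Z{\left(301 \right)}} = \sqrt{\left(\left(-278\right) \left(-244\right) + \frac{3}{-8 + 2 + 10 \left(-6\right)}\right) - 3 \cdot 301^{\frac{5}{2}}} = \sqrt{\left(67832 + \frac{3}{-8 + 2 - 60}\right) - 3 \cdot 90601 \sqrt{301}} = \sqrt{\left(67832 + \frac{3}{-66}\right) - 271803 \sqrt{301}} = \sqrt{\left(67832 + 3 \left(- \frac{1}{66}\right)\right) - 271803 \sqrt{301}} = \sqrt{\left(67832 - \frac{1}{22}\right) - 271803 \sqrt{301}} = \sqrt{\frac{1492303}{22} - 271803 \sqrt{301}}$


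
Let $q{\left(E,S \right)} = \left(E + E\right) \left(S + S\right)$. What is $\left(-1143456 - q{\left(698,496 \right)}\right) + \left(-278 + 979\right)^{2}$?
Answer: $-2036887$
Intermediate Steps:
$q{\left(E,S \right)} = 4 E S$ ($q{\left(E,S \right)} = 2 E 2 S = 4 E S$)
$\left(-1143456 - q{\left(698,496 \right)}\right) + \left(-278 + 979\right)^{2} = \left(-1143456 - 4 \cdot 698 \cdot 496\right) + \left(-278 + 979\right)^{2} = \left(-1143456 - 1384832\right) + 701^{2} = \left(-1143456 - 1384832\right) + 491401 = -2528288 + 491401 = -2036887$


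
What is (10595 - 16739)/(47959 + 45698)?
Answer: -2048/31219 ≈ -0.065601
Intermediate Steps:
(10595 - 16739)/(47959 + 45698) = -6144/93657 = -6144*1/93657 = -2048/31219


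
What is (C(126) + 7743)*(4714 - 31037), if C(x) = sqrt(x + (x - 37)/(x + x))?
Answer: -203818989 - 26323*sqrt(222887)/42 ≈ -2.0411e+8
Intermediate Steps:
C(x) = sqrt(x + (-37 + x)/(2*x)) (C(x) = sqrt(x + (-37 + x)/((2*x))) = sqrt(x + (-37 + x)*(1/(2*x))) = sqrt(x + (-37 + x)/(2*x)))
(C(126) + 7743)*(4714 - 31037) = (sqrt(2 - 74/126 + 4*126)/2 + 7743)*(4714 - 31037) = (sqrt(2 - 74*1/126 + 504)/2 + 7743)*(-26323) = (sqrt(2 - 37/63 + 504)/2 + 7743)*(-26323) = (sqrt(31841/63)/2 + 7743)*(-26323) = ((sqrt(222887)/21)/2 + 7743)*(-26323) = (sqrt(222887)/42 + 7743)*(-26323) = (7743 + sqrt(222887)/42)*(-26323) = -203818989 - 26323*sqrt(222887)/42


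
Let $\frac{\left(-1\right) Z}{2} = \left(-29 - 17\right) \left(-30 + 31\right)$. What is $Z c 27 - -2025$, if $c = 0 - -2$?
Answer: $6993$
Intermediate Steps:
$Z = 92$ ($Z = - 2 \left(-29 - 17\right) \left(-30 + 31\right) = - 2 \left(\left(-46\right) 1\right) = \left(-2\right) \left(-46\right) = 92$)
$c = 2$ ($c = 0 + 2 = 2$)
$Z c 27 - -2025 = 92 \cdot 2 \cdot 27 - -2025 = 184 \cdot 27 + 2025 = 4968 + 2025 = 6993$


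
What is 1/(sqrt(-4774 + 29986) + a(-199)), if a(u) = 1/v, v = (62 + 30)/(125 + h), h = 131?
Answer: -368/3333263 + 529*sqrt(6303)/6666526 ≈ 0.0061894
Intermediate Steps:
v = 23/64 (v = (62 + 30)/(125 + 131) = 92/256 = 92*(1/256) = 23/64 ≈ 0.35938)
a(u) = 64/23 (a(u) = 1/(23/64) = 64/23)
1/(sqrt(-4774 + 29986) + a(-199)) = 1/(sqrt(-4774 + 29986) + 64/23) = 1/(sqrt(25212) + 64/23) = 1/(2*sqrt(6303) + 64/23) = 1/(64/23 + 2*sqrt(6303))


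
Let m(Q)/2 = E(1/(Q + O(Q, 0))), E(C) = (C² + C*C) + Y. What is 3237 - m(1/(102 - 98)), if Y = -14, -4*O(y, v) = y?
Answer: 28361/9 ≈ 3151.2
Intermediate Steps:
O(y, v) = -y/4
E(C) = -14 + 2*C² (E(C) = (C² + C*C) - 14 = (C² + C²) - 14 = 2*C² - 14 = -14 + 2*C²)
m(Q) = -28 + 64/(9*Q²) (m(Q) = 2*(-14 + 2*(1/(Q - Q/4))²) = 2*(-14 + 2*(1/(3*Q/4))²) = 2*(-14 + 2*(4/(3*Q))²) = 2*(-14 + 2*(16/(9*Q²))) = 2*(-14 + 32/(9*Q²)) = -28 + 64/(9*Q²))
3237 - m(1/(102 - 98)) = 3237 - (-28 + 64/(9*(1/(102 - 98))²)) = 3237 - (-28 + 64/(9*(1/4)²)) = 3237 - (-28 + 64/(9*4⁻²)) = 3237 - (-28 + (64/9)*16) = 3237 - (-28 + 1024/9) = 3237 - 1*772/9 = 3237 - 772/9 = 28361/9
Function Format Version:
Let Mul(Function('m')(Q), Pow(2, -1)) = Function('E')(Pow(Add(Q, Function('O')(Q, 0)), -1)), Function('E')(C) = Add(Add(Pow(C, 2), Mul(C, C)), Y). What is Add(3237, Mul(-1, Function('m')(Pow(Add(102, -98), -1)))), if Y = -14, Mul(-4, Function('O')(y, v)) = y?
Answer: Rational(28361, 9) ≈ 3151.2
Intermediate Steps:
Function('O')(y, v) = Mul(Rational(-1, 4), y)
Function('E')(C) = Add(-14, Mul(2, Pow(C, 2))) (Function('E')(C) = Add(Add(Pow(C, 2), Mul(C, C)), -14) = Add(Add(Pow(C, 2), Pow(C, 2)), -14) = Add(Mul(2, Pow(C, 2)), -14) = Add(-14, Mul(2, Pow(C, 2))))
Function('m')(Q) = Add(-28, Mul(Rational(64, 9), Pow(Q, -2))) (Function('m')(Q) = Mul(2, Add(-14, Mul(2, Pow(Pow(Add(Q, Mul(Rational(-1, 4), Q)), -1), 2)))) = Mul(2, Add(-14, Mul(2, Pow(Pow(Mul(Rational(3, 4), Q), -1), 2)))) = Mul(2, Add(-14, Mul(2, Pow(Mul(Rational(4, 3), Pow(Q, -1)), 2)))) = Mul(2, Add(-14, Mul(2, Mul(Rational(16, 9), Pow(Q, -2))))) = Mul(2, Add(-14, Mul(Rational(32, 9), Pow(Q, -2)))) = Add(-28, Mul(Rational(64, 9), Pow(Q, -2))))
Add(3237, Mul(-1, Function('m')(Pow(Add(102, -98), -1)))) = Add(3237, Mul(-1, Add(-28, Mul(Rational(64, 9), Pow(Pow(Add(102, -98), -1), -2))))) = Add(3237, Mul(-1, Add(-28, Mul(Rational(64, 9), Pow(Pow(4, -1), -2))))) = Add(3237, Mul(-1, Add(-28, Mul(Rational(64, 9), Pow(Rational(1, 4), -2))))) = Add(3237, Mul(-1, Add(-28, Mul(Rational(64, 9), 16)))) = Add(3237, Mul(-1, Add(-28, Rational(1024, 9)))) = Add(3237, Mul(-1, Rational(772, 9))) = Add(3237, Rational(-772, 9)) = Rational(28361, 9)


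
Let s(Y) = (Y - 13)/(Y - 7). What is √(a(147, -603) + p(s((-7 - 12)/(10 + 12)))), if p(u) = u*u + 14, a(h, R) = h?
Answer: √4911594/173 ≈ 12.810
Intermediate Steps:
s(Y) = (-13 + Y)/(-7 + Y)
p(u) = 14 + u² (p(u) = u² + 14 = 14 + u²)
√(a(147, -603) + p(s((-7 - 12)/(10 + 12)))) = √(147 + (14 + ((-13 + (-7 - 12)/(10 + 12))/(-7 + (-7 - 12)/(10 + 12)))²)) = √(147 + (14 + ((-13 - 19/22)/(-7 - 19/22))²)) = √(147 + (14 + (-305/22/(-173/22))²)) = √(147 + (14 + (-22/173*(-305/22))²)) = √(147 + (14 + (305/173)²)) = √(147 + (14 + 93025/29929)) = √(147 + 512031/29929) = √(4911594/29929) = √4911594/173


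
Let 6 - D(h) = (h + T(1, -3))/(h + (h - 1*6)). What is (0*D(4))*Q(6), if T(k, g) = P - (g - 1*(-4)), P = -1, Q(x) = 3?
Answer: 0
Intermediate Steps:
T(k, g) = -5 - g (T(k, g) = -1 - (g - 1*(-4)) = -1 - (g + 4) = -1 - (4 + g) = -1 + (-4 - g) = -5 - g)
D(h) = 6 - (-2 + h)/(-6 + 2*h) (D(h) = 6 - (h + (-5 - 1*(-3)))/(h + (h - 1*6)) = 6 - (h + (-5 + 3))/(h + (h - 6)) = 6 - (h - 2)/(h + (-6 + h)) = 6 - (-2 + h)/(-6 + 2*h))
(0*D(4))*Q(6) = (0*((-34 + 11*4)/(2*(-3 + 4))))*3 = (0*((½)*(-34 + 44)/1))*3 = (0*((½)*1*10))*3 = (0*5)*3 = 0*3 = 0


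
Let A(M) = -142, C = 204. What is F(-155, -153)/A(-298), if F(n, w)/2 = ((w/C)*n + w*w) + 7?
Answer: -94129/284 ≈ -331.44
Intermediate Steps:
F(n, w) = 14 + 2*w² + n*w/102 (F(n, w) = 2*(((w/204)*n + w*w) + 7) = 2*(((w*(1/204))*n + w²) + 7) = 2*(((w/204)*n + w²) + 7) = 2*((n*w/204 + w²) + 7) = 2*((w² + n*w/204) + 7) = 2*(7 + w² + n*w/204) = 14 + 2*w² + n*w/102)
F(-155, -153)/A(-298) = (14 + 2*(-153)² + (1/102)*(-155)*(-153))/(-142) = (14 + 2*23409 + 465/2)*(-1/142) = (14 + 46818 + 465/2)*(-1/142) = (94129/2)*(-1/142) = -94129/284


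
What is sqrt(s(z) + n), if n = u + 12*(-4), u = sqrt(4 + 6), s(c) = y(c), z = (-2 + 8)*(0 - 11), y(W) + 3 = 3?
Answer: sqrt(-48 + sqrt(10)) ≈ 6.6961*I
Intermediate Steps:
y(W) = 0 (y(W) = -3 + 3 = 0)
z = -66 (z = 6*(-11) = -66)
s(c) = 0
u = sqrt(10) ≈ 3.1623
n = -48 + sqrt(10) (n = sqrt(10) + 12*(-4) = sqrt(10) - 48 = -48 + sqrt(10) ≈ -44.838)
sqrt(s(z) + n) = sqrt(0 + (-48 + sqrt(10))) = sqrt(-48 + sqrt(10))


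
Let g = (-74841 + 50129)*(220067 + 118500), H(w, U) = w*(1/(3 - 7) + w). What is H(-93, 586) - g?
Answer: 33466705505/4 ≈ 8.3667e+9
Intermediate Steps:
H(w, U) = w*(-¼ + w) (H(w, U) = w*(1/(-4) + w) = w*(-¼ + w))
g = -8366667704 (g = -24712*338567 = -8366667704)
H(-93, 586) - g = -93*(-¼ - 93) - 1*(-8366667704) = -93*(-373/4) + 8366667704 = 34689/4 + 8366667704 = 33466705505/4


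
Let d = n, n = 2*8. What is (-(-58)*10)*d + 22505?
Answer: 31785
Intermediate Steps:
n = 16
d = 16
(-(-58)*10)*d + 22505 = -(-58)*10*16 + 22505 = -29*(-20)*16 + 22505 = 580*16 + 22505 = 9280 + 22505 = 31785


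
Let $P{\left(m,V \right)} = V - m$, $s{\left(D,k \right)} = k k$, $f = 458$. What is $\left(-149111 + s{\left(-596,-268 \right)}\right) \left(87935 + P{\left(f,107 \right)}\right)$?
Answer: $-6769104608$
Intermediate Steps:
$s{\left(D,k \right)} = k^{2}$
$\left(-149111 + s{\left(-596,-268 \right)}\right) \left(87935 + P{\left(f,107 \right)}\right) = \left(-149111 + \left(-268\right)^{2}\right) \left(87935 + \left(107 - 458\right)\right) = \left(-149111 + 71824\right) \left(87935 + \left(107 - 458\right)\right) = - 77287 \left(87935 - 351\right) = \left(-77287\right) 87584 = -6769104608$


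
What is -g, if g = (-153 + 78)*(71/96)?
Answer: 1775/32 ≈ 55.469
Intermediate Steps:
g = -1775/32 (g = -5325/96 = -75*71/96 = -1775/32 ≈ -55.469)
-g = -1*(-1775/32) = 1775/32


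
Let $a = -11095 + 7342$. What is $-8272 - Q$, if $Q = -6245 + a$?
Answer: $1726$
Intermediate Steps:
$a = -3753$
$Q = -9998$ ($Q = -6245 - 3753 = -9998$)
$-8272 - Q = -8272 - -9998 = -8272 + 9998 = 1726$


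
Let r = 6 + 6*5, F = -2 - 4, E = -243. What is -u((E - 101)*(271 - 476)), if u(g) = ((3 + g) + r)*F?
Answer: 423354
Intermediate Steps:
F = -6
r = 36 (r = 6 + 30 = 36)
u(g) = -234 - 6*g (u(g) = ((3 + g) + 36)*(-6) = (39 + g)*(-6) = -234 - 6*g)
-u((E - 101)*(271 - 476)) = -(-234 - 6*(-243 - 101)*(271 - 476)) = -(-234 - (-2064)*(-205)) = -(-234 - 6*70520) = -(-234 - 423120) = -1*(-423354) = 423354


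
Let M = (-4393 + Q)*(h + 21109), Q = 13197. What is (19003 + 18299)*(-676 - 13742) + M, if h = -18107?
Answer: -511390628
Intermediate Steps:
M = 26429608 (M = (-4393 + 13197)*(-18107 + 21109) = 8804*3002 = 26429608)
(19003 + 18299)*(-676 - 13742) + M = (19003 + 18299)*(-676 - 13742) + 26429608 = 37302*(-14418) + 26429608 = -537820236 + 26429608 = -511390628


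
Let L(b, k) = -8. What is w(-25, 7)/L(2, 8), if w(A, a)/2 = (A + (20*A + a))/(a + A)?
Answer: -259/36 ≈ -7.1944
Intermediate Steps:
w(A, a) = 2*(a + 21*A)/(A + a) (w(A, a) = 2*((A + (20*A + a))/(a + A)) = 2*((A + (a + 20*A))/(A + a)) = 2*((a + 21*A)/(A + a)) = 2*(a + 21*A)/(A + a))
w(-25, 7)/L(2, 8) = (2*(7 + 21*(-25))/(-25 + 7))/(-8) = (2*(7 - 525)/(-18))*(-1/8) = (2*(-1/18)*(-518))*(-1/8) = (518/9)*(-1/8) = -259/36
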